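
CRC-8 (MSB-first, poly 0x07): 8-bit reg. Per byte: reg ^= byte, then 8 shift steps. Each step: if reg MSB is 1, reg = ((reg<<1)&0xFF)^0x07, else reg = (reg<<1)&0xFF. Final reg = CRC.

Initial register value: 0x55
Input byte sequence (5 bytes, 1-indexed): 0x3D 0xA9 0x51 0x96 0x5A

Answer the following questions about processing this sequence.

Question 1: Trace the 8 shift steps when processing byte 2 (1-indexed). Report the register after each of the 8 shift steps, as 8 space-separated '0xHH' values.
After byte 1 (0x3D): reg=0x1F
Register before byte 2: 0x1F
After XOR with byte 0xA9: 0xB6

Answer: 0x6B 0xD6 0xAB 0x51 0xA2 0x43 0x86 0x0B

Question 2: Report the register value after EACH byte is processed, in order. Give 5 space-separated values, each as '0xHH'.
0x1F 0x0B 0x81 0x65 0xBD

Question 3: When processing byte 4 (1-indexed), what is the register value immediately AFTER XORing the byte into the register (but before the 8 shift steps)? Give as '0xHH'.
Answer: 0x17

Derivation:
Register before byte 4: 0x81
Byte 4: 0x96
0x81 XOR 0x96 = 0x17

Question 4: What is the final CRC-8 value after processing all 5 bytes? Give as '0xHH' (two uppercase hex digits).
After byte 1 (0x3D): reg=0x1F
After byte 2 (0xA9): reg=0x0B
After byte 3 (0x51): reg=0x81
After byte 4 (0x96): reg=0x65
After byte 5 (0x5A): reg=0xBD

Answer: 0xBD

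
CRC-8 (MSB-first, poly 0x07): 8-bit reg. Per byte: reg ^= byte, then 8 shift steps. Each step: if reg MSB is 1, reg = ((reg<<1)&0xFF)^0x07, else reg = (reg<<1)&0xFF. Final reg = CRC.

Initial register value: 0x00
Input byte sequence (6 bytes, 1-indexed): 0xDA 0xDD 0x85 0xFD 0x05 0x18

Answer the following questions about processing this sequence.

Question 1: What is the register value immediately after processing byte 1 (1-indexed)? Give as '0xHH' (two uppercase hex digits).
Answer: 0x08

Derivation:
After byte 1 (0xDA): reg=0x08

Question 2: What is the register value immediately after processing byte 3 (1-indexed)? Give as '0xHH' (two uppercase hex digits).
Answer: 0x69

Derivation:
After byte 1 (0xDA): reg=0x08
After byte 2 (0xDD): reg=0x25
After byte 3 (0x85): reg=0x69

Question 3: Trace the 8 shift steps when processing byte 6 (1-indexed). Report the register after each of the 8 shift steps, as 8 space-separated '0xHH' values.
After byte 1 (0xDA): reg=0x08
After byte 2 (0xDD): reg=0x25
After byte 3 (0x85): reg=0x69
After byte 4 (0xFD): reg=0xE5
After byte 5 (0x05): reg=0xAE
Register before byte 6: 0xAE
After XOR with byte 0x18: 0xB6

Answer: 0x6B 0xD6 0xAB 0x51 0xA2 0x43 0x86 0x0B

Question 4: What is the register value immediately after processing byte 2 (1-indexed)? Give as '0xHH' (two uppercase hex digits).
Answer: 0x25

Derivation:
After byte 1 (0xDA): reg=0x08
After byte 2 (0xDD): reg=0x25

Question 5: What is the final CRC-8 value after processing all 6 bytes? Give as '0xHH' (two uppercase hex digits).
After byte 1 (0xDA): reg=0x08
After byte 2 (0xDD): reg=0x25
After byte 3 (0x85): reg=0x69
After byte 4 (0xFD): reg=0xE5
After byte 5 (0x05): reg=0xAE
After byte 6 (0x18): reg=0x0B

Answer: 0x0B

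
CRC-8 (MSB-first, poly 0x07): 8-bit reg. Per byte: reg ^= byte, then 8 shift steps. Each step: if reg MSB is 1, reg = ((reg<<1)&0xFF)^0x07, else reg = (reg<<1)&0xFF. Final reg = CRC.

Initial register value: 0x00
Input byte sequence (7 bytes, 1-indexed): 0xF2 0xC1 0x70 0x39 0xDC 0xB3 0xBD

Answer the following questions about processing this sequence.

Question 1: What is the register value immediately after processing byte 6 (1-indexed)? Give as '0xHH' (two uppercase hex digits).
After byte 1 (0xF2): reg=0xD0
After byte 2 (0xC1): reg=0x77
After byte 3 (0x70): reg=0x15
After byte 4 (0x39): reg=0xC4
After byte 5 (0xDC): reg=0x48
After byte 6 (0xB3): reg=0xEF

Answer: 0xEF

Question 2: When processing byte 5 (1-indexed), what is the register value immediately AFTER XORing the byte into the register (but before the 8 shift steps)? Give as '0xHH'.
Register before byte 5: 0xC4
Byte 5: 0xDC
0xC4 XOR 0xDC = 0x18

Answer: 0x18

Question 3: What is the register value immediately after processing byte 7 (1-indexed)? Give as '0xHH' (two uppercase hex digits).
After byte 1 (0xF2): reg=0xD0
After byte 2 (0xC1): reg=0x77
After byte 3 (0x70): reg=0x15
After byte 4 (0x39): reg=0xC4
After byte 5 (0xDC): reg=0x48
After byte 6 (0xB3): reg=0xEF
After byte 7 (0xBD): reg=0xB9

Answer: 0xB9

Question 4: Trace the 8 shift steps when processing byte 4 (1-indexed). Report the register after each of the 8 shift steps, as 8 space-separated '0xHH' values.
Answer: 0x58 0xB0 0x67 0xCE 0x9B 0x31 0x62 0xC4

Derivation:
After byte 1 (0xF2): reg=0xD0
After byte 2 (0xC1): reg=0x77
After byte 3 (0x70): reg=0x15
Register before byte 4: 0x15
After XOR with byte 0x39: 0x2C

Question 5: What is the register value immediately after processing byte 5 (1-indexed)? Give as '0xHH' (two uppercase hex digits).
After byte 1 (0xF2): reg=0xD0
After byte 2 (0xC1): reg=0x77
After byte 3 (0x70): reg=0x15
After byte 4 (0x39): reg=0xC4
After byte 5 (0xDC): reg=0x48

Answer: 0x48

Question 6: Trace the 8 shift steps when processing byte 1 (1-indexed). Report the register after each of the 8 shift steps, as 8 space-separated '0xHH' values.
Answer: 0xE3 0xC1 0x85 0x0D 0x1A 0x34 0x68 0xD0

Derivation:
Register before byte 1: 0x00
After XOR with byte 0xF2: 0xF2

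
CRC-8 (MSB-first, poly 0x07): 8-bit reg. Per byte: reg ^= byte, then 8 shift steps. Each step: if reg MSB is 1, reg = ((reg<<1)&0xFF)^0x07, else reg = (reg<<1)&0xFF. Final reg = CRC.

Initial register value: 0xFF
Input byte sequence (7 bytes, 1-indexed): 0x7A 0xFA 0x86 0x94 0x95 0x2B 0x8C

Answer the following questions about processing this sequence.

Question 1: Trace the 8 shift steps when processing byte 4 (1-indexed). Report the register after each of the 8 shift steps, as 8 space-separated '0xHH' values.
Answer: 0xA4 0x4F 0x9E 0x3B 0x76 0xEC 0xDF 0xB9

Derivation:
After byte 1 (0x7A): reg=0x92
After byte 2 (0xFA): reg=0x1F
After byte 3 (0x86): reg=0xC6
Register before byte 4: 0xC6
After XOR with byte 0x94: 0x52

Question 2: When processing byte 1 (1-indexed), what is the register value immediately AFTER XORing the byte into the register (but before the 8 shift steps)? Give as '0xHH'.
Answer: 0x85

Derivation:
Register before byte 1: 0xFF
Byte 1: 0x7A
0xFF XOR 0x7A = 0x85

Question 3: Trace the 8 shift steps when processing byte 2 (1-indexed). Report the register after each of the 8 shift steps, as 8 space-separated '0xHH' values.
After byte 1 (0x7A): reg=0x92
Register before byte 2: 0x92
After XOR with byte 0xFA: 0x68

Answer: 0xD0 0xA7 0x49 0x92 0x23 0x46 0x8C 0x1F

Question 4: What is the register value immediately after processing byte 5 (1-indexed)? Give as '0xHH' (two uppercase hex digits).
After byte 1 (0x7A): reg=0x92
After byte 2 (0xFA): reg=0x1F
After byte 3 (0x86): reg=0xC6
After byte 4 (0x94): reg=0xB9
After byte 5 (0x95): reg=0xC4

Answer: 0xC4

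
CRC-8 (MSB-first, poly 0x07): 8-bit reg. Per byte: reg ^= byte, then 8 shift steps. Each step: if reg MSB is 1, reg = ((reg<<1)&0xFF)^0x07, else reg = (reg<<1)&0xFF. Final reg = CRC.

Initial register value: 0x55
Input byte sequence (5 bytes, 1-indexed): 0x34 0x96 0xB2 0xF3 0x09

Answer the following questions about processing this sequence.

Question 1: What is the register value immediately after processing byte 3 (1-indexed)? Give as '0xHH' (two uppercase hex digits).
Answer: 0x26

Derivation:
After byte 1 (0x34): reg=0x20
After byte 2 (0x96): reg=0x0B
After byte 3 (0xB2): reg=0x26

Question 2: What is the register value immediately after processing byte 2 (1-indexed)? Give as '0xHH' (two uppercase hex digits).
After byte 1 (0x34): reg=0x20
After byte 2 (0x96): reg=0x0B

Answer: 0x0B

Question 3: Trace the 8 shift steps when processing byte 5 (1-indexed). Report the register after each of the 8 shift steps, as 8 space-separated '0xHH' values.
Answer: 0x58 0xB0 0x67 0xCE 0x9B 0x31 0x62 0xC4

Derivation:
After byte 1 (0x34): reg=0x20
After byte 2 (0x96): reg=0x0B
After byte 3 (0xB2): reg=0x26
After byte 4 (0xF3): reg=0x25
Register before byte 5: 0x25
After XOR with byte 0x09: 0x2C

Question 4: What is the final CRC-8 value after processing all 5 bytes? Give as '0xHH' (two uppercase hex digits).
Answer: 0xC4

Derivation:
After byte 1 (0x34): reg=0x20
After byte 2 (0x96): reg=0x0B
After byte 3 (0xB2): reg=0x26
After byte 4 (0xF3): reg=0x25
After byte 5 (0x09): reg=0xC4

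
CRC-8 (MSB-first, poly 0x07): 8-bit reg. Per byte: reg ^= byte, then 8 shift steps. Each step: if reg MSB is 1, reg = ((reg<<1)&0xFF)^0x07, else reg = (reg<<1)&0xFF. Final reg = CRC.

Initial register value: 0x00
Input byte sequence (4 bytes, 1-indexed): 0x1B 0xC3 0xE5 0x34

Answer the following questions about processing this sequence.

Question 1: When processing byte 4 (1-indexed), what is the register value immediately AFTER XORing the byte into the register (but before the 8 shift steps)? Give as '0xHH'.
Register before byte 4: 0x29
Byte 4: 0x34
0x29 XOR 0x34 = 0x1D

Answer: 0x1D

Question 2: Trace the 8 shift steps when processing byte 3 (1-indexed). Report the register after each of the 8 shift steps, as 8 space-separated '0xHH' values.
Answer: 0xC4 0x8F 0x19 0x32 0x64 0xC8 0x97 0x29

Derivation:
After byte 1 (0x1B): reg=0x41
After byte 2 (0xC3): reg=0x87
Register before byte 3: 0x87
After XOR with byte 0xE5: 0x62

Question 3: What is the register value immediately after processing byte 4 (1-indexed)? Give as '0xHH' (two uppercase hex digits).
Answer: 0x53

Derivation:
After byte 1 (0x1B): reg=0x41
After byte 2 (0xC3): reg=0x87
After byte 3 (0xE5): reg=0x29
After byte 4 (0x34): reg=0x53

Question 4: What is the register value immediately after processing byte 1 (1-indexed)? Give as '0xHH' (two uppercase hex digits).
Answer: 0x41

Derivation:
After byte 1 (0x1B): reg=0x41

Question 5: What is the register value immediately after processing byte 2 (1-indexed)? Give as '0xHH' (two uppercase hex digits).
Answer: 0x87

Derivation:
After byte 1 (0x1B): reg=0x41
After byte 2 (0xC3): reg=0x87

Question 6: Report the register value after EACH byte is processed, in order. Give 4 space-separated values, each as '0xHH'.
0x41 0x87 0x29 0x53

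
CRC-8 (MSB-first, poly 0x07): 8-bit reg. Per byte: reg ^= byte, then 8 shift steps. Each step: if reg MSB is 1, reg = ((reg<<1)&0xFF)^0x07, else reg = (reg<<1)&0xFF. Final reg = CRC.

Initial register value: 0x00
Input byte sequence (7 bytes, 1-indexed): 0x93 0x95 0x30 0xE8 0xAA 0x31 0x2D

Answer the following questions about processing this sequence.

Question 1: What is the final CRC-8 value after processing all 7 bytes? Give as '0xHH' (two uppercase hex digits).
After byte 1 (0x93): reg=0xF0
After byte 2 (0x95): reg=0x3C
After byte 3 (0x30): reg=0x24
After byte 4 (0xE8): reg=0x6A
After byte 5 (0xAA): reg=0x4E
After byte 6 (0x31): reg=0x7A
After byte 7 (0x2D): reg=0xA2

Answer: 0xA2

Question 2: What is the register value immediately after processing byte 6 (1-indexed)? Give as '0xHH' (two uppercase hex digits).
Answer: 0x7A

Derivation:
After byte 1 (0x93): reg=0xF0
After byte 2 (0x95): reg=0x3C
After byte 3 (0x30): reg=0x24
After byte 4 (0xE8): reg=0x6A
After byte 5 (0xAA): reg=0x4E
After byte 6 (0x31): reg=0x7A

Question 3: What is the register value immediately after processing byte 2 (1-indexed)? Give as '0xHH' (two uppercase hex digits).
Answer: 0x3C

Derivation:
After byte 1 (0x93): reg=0xF0
After byte 2 (0x95): reg=0x3C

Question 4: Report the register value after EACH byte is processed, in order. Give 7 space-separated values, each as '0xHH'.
0xF0 0x3C 0x24 0x6A 0x4E 0x7A 0xA2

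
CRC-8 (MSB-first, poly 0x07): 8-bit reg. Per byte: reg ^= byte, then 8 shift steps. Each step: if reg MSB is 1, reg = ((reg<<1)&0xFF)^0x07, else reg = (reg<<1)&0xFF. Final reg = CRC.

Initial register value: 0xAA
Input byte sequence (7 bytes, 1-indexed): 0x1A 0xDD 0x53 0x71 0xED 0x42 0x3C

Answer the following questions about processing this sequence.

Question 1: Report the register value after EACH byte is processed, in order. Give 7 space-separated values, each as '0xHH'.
0x19 0x52 0x07 0x45 0x51 0x79 0xDC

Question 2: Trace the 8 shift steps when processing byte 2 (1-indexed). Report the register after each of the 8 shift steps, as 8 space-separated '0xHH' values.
After byte 1 (0x1A): reg=0x19
Register before byte 2: 0x19
After XOR with byte 0xDD: 0xC4

Answer: 0x8F 0x19 0x32 0x64 0xC8 0x97 0x29 0x52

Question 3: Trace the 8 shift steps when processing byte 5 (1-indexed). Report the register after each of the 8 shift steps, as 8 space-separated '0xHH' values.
Answer: 0x57 0xAE 0x5B 0xB6 0x6B 0xD6 0xAB 0x51

Derivation:
After byte 1 (0x1A): reg=0x19
After byte 2 (0xDD): reg=0x52
After byte 3 (0x53): reg=0x07
After byte 4 (0x71): reg=0x45
Register before byte 5: 0x45
After XOR with byte 0xED: 0xA8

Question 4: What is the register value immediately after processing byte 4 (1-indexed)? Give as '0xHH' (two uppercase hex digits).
After byte 1 (0x1A): reg=0x19
After byte 2 (0xDD): reg=0x52
After byte 3 (0x53): reg=0x07
After byte 4 (0x71): reg=0x45

Answer: 0x45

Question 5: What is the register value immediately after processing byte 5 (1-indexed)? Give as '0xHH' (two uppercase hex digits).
After byte 1 (0x1A): reg=0x19
After byte 2 (0xDD): reg=0x52
After byte 3 (0x53): reg=0x07
After byte 4 (0x71): reg=0x45
After byte 5 (0xED): reg=0x51

Answer: 0x51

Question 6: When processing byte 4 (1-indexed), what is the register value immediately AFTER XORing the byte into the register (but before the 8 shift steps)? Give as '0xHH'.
Answer: 0x76

Derivation:
Register before byte 4: 0x07
Byte 4: 0x71
0x07 XOR 0x71 = 0x76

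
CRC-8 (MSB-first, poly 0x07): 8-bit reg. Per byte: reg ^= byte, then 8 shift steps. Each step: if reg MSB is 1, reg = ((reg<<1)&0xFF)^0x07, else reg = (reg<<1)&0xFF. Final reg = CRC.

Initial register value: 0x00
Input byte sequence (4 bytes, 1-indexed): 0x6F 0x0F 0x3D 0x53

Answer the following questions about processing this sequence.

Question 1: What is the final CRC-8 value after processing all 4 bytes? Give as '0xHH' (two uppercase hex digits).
After byte 1 (0x6F): reg=0x0A
After byte 2 (0x0F): reg=0x1B
After byte 3 (0x3D): reg=0xF2
After byte 4 (0x53): reg=0x6E

Answer: 0x6E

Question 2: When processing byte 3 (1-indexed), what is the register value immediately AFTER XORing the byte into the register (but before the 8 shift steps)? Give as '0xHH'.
Answer: 0x26

Derivation:
Register before byte 3: 0x1B
Byte 3: 0x3D
0x1B XOR 0x3D = 0x26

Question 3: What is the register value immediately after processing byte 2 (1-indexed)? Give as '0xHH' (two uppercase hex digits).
Answer: 0x1B

Derivation:
After byte 1 (0x6F): reg=0x0A
After byte 2 (0x0F): reg=0x1B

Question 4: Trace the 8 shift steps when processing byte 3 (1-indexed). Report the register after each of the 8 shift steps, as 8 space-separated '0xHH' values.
Answer: 0x4C 0x98 0x37 0x6E 0xDC 0xBF 0x79 0xF2

Derivation:
After byte 1 (0x6F): reg=0x0A
After byte 2 (0x0F): reg=0x1B
Register before byte 3: 0x1B
After XOR with byte 0x3D: 0x26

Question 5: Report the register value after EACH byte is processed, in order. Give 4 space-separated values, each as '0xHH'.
0x0A 0x1B 0xF2 0x6E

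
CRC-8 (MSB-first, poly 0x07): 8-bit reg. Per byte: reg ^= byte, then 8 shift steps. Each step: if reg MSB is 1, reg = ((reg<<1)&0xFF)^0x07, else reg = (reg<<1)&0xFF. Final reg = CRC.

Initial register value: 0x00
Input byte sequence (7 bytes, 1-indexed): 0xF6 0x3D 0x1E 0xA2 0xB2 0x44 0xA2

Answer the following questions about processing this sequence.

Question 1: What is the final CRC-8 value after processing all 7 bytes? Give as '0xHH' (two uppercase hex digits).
After byte 1 (0xF6): reg=0xCC
After byte 2 (0x3D): reg=0xD9
After byte 3 (0x1E): reg=0x5B
After byte 4 (0xA2): reg=0xE1
After byte 5 (0xB2): reg=0xBE
After byte 6 (0x44): reg=0xE8
After byte 7 (0xA2): reg=0xF1

Answer: 0xF1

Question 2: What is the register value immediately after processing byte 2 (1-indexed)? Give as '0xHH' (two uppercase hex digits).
After byte 1 (0xF6): reg=0xCC
After byte 2 (0x3D): reg=0xD9

Answer: 0xD9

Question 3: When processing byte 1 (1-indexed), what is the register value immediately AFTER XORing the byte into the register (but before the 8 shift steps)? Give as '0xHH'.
Register before byte 1: 0x00
Byte 1: 0xF6
0x00 XOR 0xF6 = 0xF6

Answer: 0xF6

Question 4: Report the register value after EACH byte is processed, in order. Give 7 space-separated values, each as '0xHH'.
0xCC 0xD9 0x5B 0xE1 0xBE 0xE8 0xF1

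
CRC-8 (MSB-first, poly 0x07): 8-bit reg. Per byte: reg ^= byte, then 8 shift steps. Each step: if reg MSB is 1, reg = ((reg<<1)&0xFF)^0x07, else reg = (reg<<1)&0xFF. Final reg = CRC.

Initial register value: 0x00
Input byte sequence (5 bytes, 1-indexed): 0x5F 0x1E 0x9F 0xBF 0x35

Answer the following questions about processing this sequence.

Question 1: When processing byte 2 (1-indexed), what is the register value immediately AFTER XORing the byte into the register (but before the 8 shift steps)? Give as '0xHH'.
Answer: 0x84

Derivation:
Register before byte 2: 0x9A
Byte 2: 0x1E
0x9A XOR 0x1E = 0x84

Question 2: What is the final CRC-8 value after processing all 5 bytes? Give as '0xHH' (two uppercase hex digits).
Answer: 0x80

Derivation:
After byte 1 (0x5F): reg=0x9A
After byte 2 (0x1E): reg=0x95
After byte 3 (0x9F): reg=0x36
After byte 4 (0xBF): reg=0xB6
After byte 5 (0x35): reg=0x80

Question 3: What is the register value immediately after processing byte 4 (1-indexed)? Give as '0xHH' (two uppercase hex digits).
After byte 1 (0x5F): reg=0x9A
After byte 2 (0x1E): reg=0x95
After byte 3 (0x9F): reg=0x36
After byte 4 (0xBF): reg=0xB6

Answer: 0xB6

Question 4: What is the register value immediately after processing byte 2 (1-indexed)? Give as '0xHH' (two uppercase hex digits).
After byte 1 (0x5F): reg=0x9A
After byte 2 (0x1E): reg=0x95

Answer: 0x95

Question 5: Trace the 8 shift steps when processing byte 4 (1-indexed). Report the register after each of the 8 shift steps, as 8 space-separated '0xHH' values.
Answer: 0x15 0x2A 0x54 0xA8 0x57 0xAE 0x5B 0xB6

Derivation:
After byte 1 (0x5F): reg=0x9A
After byte 2 (0x1E): reg=0x95
After byte 3 (0x9F): reg=0x36
Register before byte 4: 0x36
After XOR with byte 0xBF: 0x89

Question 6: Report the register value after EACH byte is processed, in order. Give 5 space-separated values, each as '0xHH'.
0x9A 0x95 0x36 0xB6 0x80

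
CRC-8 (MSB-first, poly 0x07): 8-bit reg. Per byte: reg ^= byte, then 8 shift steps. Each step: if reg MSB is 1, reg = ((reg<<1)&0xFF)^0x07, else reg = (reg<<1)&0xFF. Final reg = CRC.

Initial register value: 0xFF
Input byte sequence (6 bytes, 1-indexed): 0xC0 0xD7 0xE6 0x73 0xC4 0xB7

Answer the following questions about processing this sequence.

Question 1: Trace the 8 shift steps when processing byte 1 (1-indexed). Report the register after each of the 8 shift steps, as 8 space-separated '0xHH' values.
Register before byte 1: 0xFF
After XOR with byte 0xC0: 0x3F

Answer: 0x7E 0xFC 0xFF 0xF9 0xF5 0xED 0xDD 0xBD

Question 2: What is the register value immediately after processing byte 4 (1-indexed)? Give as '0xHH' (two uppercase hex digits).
After byte 1 (0xC0): reg=0xBD
After byte 2 (0xD7): reg=0x11
After byte 3 (0xE6): reg=0xCB
After byte 4 (0x73): reg=0x21

Answer: 0x21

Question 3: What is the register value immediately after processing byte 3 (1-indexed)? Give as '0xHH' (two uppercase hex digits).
Answer: 0xCB

Derivation:
After byte 1 (0xC0): reg=0xBD
After byte 2 (0xD7): reg=0x11
After byte 3 (0xE6): reg=0xCB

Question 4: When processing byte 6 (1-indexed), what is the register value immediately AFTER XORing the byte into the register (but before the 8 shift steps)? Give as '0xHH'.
Register before byte 6: 0xB5
Byte 6: 0xB7
0xB5 XOR 0xB7 = 0x02

Answer: 0x02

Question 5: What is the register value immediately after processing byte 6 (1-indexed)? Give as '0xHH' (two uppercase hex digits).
After byte 1 (0xC0): reg=0xBD
After byte 2 (0xD7): reg=0x11
After byte 3 (0xE6): reg=0xCB
After byte 4 (0x73): reg=0x21
After byte 5 (0xC4): reg=0xB5
After byte 6 (0xB7): reg=0x0E

Answer: 0x0E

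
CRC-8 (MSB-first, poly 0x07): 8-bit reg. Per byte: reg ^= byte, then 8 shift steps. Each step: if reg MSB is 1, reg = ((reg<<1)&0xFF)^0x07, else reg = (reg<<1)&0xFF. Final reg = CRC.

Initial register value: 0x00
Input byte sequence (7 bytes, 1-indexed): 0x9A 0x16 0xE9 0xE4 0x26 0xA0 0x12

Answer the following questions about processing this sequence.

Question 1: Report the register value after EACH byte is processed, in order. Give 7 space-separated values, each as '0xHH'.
0xCF 0x01 0x96 0x59 0x7A 0x08 0x46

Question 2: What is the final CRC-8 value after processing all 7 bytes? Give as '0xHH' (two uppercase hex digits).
After byte 1 (0x9A): reg=0xCF
After byte 2 (0x16): reg=0x01
After byte 3 (0xE9): reg=0x96
After byte 4 (0xE4): reg=0x59
After byte 5 (0x26): reg=0x7A
After byte 6 (0xA0): reg=0x08
After byte 7 (0x12): reg=0x46

Answer: 0x46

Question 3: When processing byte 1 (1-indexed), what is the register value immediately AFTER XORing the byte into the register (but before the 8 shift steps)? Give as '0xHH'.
Answer: 0x9A

Derivation:
Register before byte 1: 0x00
Byte 1: 0x9A
0x00 XOR 0x9A = 0x9A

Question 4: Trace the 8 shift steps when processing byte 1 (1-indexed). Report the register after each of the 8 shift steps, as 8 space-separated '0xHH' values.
Answer: 0x33 0x66 0xCC 0x9F 0x39 0x72 0xE4 0xCF

Derivation:
Register before byte 1: 0x00
After XOR with byte 0x9A: 0x9A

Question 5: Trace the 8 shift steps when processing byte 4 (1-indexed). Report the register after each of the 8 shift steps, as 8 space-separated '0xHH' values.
Answer: 0xE4 0xCF 0x99 0x35 0x6A 0xD4 0xAF 0x59

Derivation:
After byte 1 (0x9A): reg=0xCF
After byte 2 (0x16): reg=0x01
After byte 3 (0xE9): reg=0x96
Register before byte 4: 0x96
After XOR with byte 0xE4: 0x72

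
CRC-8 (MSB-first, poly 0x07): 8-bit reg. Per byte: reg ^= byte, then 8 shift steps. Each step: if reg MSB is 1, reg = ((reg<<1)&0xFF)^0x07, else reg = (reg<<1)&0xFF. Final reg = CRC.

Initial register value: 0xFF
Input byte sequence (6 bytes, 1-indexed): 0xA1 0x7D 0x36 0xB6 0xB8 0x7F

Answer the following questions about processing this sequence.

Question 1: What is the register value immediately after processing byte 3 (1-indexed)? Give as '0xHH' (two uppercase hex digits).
Answer: 0xC1

Derivation:
After byte 1 (0xA1): reg=0x9D
After byte 2 (0x7D): reg=0xAE
After byte 3 (0x36): reg=0xC1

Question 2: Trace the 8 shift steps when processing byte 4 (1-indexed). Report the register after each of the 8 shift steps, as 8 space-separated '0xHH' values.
After byte 1 (0xA1): reg=0x9D
After byte 2 (0x7D): reg=0xAE
After byte 3 (0x36): reg=0xC1
Register before byte 4: 0xC1
After XOR with byte 0xB6: 0x77

Answer: 0xEE 0xDB 0xB1 0x65 0xCA 0x93 0x21 0x42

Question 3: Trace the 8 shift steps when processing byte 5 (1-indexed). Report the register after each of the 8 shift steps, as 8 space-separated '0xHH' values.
After byte 1 (0xA1): reg=0x9D
After byte 2 (0x7D): reg=0xAE
After byte 3 (0x36): reg=0xC1
After byte 4 (0xB6): reg=0x42
Register before byte 5: 0x42
After XOR with byte 0xB8: 0xFA

Answer: 0xF3 0xE1 0xC5 0x8D 0x1D 0x3A 0x74 0xE8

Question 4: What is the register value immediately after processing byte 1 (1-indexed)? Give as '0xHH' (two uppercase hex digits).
After byte 1 (0xA1): reg=0x9D

Answer: 0x9D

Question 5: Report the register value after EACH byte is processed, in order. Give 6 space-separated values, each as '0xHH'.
0x9D 0xAE 0xC1 0x42 0xE8 0xEC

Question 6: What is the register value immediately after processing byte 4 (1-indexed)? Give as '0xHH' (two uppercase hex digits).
After byte 1 (0xA1): reg=0x9D
After byte 2 (0x7D): reg=0xAE
After byte 3 (0x36): reg=0xC1
After byte 4 (0xB6): reg=0x42

Answer: 0x42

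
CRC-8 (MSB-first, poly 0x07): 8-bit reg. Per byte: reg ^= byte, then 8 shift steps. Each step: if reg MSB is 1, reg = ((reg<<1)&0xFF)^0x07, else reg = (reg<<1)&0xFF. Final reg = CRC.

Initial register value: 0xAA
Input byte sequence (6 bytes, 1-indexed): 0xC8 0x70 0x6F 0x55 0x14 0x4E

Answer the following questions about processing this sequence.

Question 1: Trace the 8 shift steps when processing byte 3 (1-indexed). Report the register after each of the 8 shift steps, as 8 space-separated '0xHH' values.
After byte 1 (0xC8): reg=0x29
After byte 2 (0x70): reg=0x88
Register before byte 3: 0x88
After XOR with byte 0x6F: 0xE7

Answer: 0xC9 0x95 0x2D 0x5A 0xB4 0x6F 0xDE 0xBB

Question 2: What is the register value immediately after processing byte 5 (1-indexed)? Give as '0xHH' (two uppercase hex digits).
Answer: 0xF9

Derivation:
After byte 1 (0xC8): reg=0x29
After byte 2 (0x70): reg=0x88
After byte 3 (0x6F): reg=0xBB
After byte 4 (0x55): reg=0x84
After byte 5 (0x14): reg=0xF9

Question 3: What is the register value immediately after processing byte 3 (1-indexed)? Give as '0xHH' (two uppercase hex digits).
After byte 1 (0xC8): reg=0x29
After byte 2 (0x70): reg=0x88
After byte 3 (0x6F): reg=0xBB

Answer: 0xBB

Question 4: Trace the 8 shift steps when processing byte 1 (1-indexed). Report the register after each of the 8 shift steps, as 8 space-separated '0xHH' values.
Answer: 0xC4 0x8F 0x19 0x32 0x64 0xC8 0x97 0x29

Derivation:
Register before byte 1: 0xAA
After XOR with byte 0xC8: 0x62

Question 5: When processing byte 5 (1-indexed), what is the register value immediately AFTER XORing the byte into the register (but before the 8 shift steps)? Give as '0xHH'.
Answer: 0x90

Derivation:
Register before byte 5: 0x84
Byte 5: 0x14
0x84 XOR 0x14 = 0x90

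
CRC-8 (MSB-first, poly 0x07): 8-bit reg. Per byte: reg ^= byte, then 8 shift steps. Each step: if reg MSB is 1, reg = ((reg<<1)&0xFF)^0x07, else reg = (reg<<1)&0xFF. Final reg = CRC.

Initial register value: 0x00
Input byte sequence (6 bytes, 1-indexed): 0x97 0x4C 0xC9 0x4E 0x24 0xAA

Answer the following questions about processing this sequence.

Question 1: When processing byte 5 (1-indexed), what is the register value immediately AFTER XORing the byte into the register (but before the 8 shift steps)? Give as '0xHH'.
Answer: 0xD1

Derivation:
Register before byte 5: 0xF5
Byte 5: 0x24
0xF5 XOR 0x24 = 0xD1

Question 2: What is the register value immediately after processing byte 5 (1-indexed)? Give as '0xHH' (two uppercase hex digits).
After byte 1 (0x97): reg=0xEC
After byte 2 (0x4C): reg=0x69
After byte 3 (0xC9): reg=0x69
After byte 4 (0x4E): reg=0xF5
After byte 5 (0x24): reg=0x39

Answer: 0x39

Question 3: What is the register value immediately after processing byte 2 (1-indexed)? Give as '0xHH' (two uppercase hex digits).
Answer: 0x69

Derivation:
After byte 1 (0x97): reg=0xEC
After byte 2 (0x4C): reg=0x69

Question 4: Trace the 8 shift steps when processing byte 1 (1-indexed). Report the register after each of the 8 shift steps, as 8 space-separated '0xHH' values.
Answer: 0x29 0x52 0xA4 0x4F 0x9E 0x3B 0x76 0xEC

Derivation:
Register before byte 1: 0x00
After XOR with byte 0x97: 0x97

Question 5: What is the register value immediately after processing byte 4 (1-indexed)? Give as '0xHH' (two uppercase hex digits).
Answer: 0xF5

Derivation:
After byte 1 (0x97): reg=0xEC
After byte 2 (0x4C): reg=0x69
After byte 3 (0xC9): reg=0x69
After byte 4 (0x4E): reg=0xF5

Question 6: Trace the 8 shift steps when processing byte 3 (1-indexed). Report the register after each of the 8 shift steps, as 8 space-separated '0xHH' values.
After byte 1 (0x97): reg=0xEC
After byte 2 (0x4C): reg=0x69
Register before byte 3: 0x69
After XOR with byte 0xC9: 0xA0

Answer: 0x47 0x8E 0x1B 0x36 0x6C 0xD8 0xB7 0x69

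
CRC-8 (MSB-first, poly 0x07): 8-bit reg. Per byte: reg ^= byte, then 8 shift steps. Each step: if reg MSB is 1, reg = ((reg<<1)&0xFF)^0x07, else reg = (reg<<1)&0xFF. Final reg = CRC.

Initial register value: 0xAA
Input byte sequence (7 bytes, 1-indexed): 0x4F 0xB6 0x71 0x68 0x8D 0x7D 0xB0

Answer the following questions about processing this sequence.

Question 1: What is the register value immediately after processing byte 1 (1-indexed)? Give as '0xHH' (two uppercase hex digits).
After byte 1 (0x4F): reg=0xB5

Answer: 0xB5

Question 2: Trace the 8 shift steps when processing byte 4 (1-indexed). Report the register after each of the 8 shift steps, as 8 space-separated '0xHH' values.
Answer: 0x0E 0x1C 0x38 0x70 0xE0 0xC7 0x89 0x15

Derivation:
After byte 1 (0x4F): reg=0xB5
After byte 2 (0xB6): reg=0x09
After byte 3 (0x71): reg=0x6F
Register before byte 4: 0x6F
After XOR with byte 0x68: 0x07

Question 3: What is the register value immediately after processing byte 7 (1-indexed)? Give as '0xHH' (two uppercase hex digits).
Answer: 0xAA

Derivation:
After byte 1 (0x4F): reg=0xB5
After byte 2 (0xB6): reg=0x09
After byte 3 (0x71): reg=0x6F
After byte 4 (0x68): reg=0x15
After byte 5 (0x8D): reg=0xC1
After byte 6 (0x7D): reg=0x3D
After byte 7 (0xB0): reg=0xAA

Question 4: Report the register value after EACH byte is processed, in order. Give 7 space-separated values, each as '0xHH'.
0xB5 0x09 0x6F 0x15 0xC1 0x3D 0xAA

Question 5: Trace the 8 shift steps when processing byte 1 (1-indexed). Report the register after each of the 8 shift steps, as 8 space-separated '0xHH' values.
Register before byte 1: 0xAA
After XOR with byte 0x4F: 0xE5

Answer: 0xCD 0x9D 0x3D 0x7A 0xF4 0xEF 0xD9 0xB5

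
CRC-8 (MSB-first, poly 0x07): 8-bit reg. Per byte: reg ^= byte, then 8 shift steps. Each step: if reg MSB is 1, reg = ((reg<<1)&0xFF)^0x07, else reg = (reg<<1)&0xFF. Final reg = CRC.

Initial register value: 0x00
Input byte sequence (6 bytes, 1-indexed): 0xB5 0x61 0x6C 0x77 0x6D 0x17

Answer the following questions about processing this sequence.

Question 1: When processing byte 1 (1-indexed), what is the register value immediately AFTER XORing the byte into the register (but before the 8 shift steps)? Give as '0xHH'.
Answer: 0xB5

Derivation:
Register before byte 1: 0x00
Byte 1: 0xB5
0x00 XOR 0xB5 = 0xB5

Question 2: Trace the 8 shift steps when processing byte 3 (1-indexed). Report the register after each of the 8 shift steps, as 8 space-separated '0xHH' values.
After byte 1 (0xB5): reg=0x02
After byte 2 (0x61): reg=0x2E
Register before byte 3: 0x2E
After XOR with byte 0x6C: 0x42

Answer: 0x84 0x0F 0x1E 0x3C 0x78 0xF0 0xE7 0xC9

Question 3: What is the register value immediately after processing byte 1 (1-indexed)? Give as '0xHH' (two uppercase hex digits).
After byte 1 (0xB5): reg=0x02

Answer: 0x02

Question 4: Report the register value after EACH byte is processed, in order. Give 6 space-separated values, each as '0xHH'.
0x02 0x2E 0xC9 0x33 0x9D 0xBF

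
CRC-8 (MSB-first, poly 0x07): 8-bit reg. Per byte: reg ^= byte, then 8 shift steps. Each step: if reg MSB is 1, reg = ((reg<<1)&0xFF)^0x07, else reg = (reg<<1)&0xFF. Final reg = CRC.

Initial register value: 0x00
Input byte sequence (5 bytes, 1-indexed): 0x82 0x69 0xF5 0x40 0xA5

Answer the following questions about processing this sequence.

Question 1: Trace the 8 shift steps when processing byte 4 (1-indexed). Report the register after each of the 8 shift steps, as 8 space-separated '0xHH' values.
Answer: 0x20 0x40 0x80 0x07 0x0E 0x1C 0x38 0x70

Derivation:
After byte 1 (0x82): reg=0x87
After byte 2 (0x69): reg=0x84
After byte 3 (0xF5): reg=0x50
Register before byte 4: 0x50
After XOR with byte 0x40: 0x10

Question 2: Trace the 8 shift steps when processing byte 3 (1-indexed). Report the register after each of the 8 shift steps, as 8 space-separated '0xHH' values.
Answer: 0xE2 0xC3 0x81 0x05 0x0A 0x14 0x28 0x50

Derivation:
After byte 1 (0x82): reg=0x87
After byte 2 (0x69): reg=0x84
Register before byte 3: 0x84
After XOR with byte 0xF5: 0x71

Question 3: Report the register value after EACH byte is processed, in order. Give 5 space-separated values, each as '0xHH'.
0x87 0x84 0x50 0x70 0x25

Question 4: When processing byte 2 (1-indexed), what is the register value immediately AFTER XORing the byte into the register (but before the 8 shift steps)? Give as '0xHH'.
Answer: 0xEE

Derivation:
Register before byte 2: 0x87
Byte 2: 0x69
0x87 XOR 0x69 = 0xEE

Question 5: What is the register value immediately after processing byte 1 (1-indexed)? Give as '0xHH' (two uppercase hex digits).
Answer: 0x87

Derivation:
After byte 1 (0x82): reg=0x87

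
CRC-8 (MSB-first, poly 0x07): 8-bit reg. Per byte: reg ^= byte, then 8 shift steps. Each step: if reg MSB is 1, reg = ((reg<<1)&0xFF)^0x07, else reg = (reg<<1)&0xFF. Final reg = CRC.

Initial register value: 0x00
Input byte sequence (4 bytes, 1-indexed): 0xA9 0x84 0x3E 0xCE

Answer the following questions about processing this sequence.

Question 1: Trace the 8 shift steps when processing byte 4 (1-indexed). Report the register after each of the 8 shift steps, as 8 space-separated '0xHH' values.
Answer: 0xCF 0x99 0x35 0x6A 0xD4 0xAF 0x59 0xB2

Derivation:
After byte 1 (0xA9): reg=0x56
After byte 2 (0x84): reg=0x30
After byte 3 (0x3E): reg=0x2A
Register before byte 4: 0x2A
After XOR with byte 0xCE: 0xE4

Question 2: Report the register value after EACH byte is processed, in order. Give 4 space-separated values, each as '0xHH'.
0x56 0x30 0x2A 0xB2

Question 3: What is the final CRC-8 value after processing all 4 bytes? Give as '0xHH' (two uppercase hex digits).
Answer: 0xB2

Derivation:
After byte 1 (0xA9): reg=0x56
After byte 2 (0x84): reg=0x30
After byte 3 (0x3E): reg=0x2A
After byte 4 (0xCE): reg=0xB2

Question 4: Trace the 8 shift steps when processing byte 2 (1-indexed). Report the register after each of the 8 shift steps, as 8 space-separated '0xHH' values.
Answer: 0xA3 0x41 0x82 0x03 0x06 0x0C 0x18 0x30

Derivation:
After byte 1 (0xA9): reg=0x56
Register before byte 2: 0x56
After XOR with byte 0x84: 0xD2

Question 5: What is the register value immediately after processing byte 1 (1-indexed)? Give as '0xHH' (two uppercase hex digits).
After byte 1 (0xA9): reg=0x56

Answer: 0x56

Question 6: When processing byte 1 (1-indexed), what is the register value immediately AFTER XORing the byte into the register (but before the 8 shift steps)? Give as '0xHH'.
Answer: 0xA9

Derivation:
Register before byte 1: 0x00
Byte 1: 0xA9
0x00 XOR 0xA9 = 0xA9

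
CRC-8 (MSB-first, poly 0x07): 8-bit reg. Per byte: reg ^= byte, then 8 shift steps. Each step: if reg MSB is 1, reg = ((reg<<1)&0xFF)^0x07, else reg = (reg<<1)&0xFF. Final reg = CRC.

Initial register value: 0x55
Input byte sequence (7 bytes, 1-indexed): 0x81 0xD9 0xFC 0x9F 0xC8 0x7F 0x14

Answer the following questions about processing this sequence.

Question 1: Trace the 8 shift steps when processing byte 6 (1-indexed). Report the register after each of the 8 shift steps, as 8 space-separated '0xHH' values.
Answer: 0x68 0xD0 0xA7 0x49 0x92 0x23 0x46 0x8C

Derivation:
After byte 1 (0x81): reg=0x22
After byte 2 (0xD9): reg=0xEF
After byte 3 (0xFC): reg=0x79
After byte 4 (0x9F): reg=0xBC
After byte 5 (0xC8): reg=0x4B
Register before byte 6: 0x4B
After XOR with byte 0x7F: 0x34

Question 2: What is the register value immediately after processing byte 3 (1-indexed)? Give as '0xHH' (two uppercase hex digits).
After byte 1 (0x81): reg=0x22
After byte 2 (0xD9): reg=0xEF
After byte 3 (0xFC): reg=0x79

Answer: 0x79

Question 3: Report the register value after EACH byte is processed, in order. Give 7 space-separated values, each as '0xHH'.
0x22 0xEF 0x79 0xBC 0x4B 0x8C 0xC1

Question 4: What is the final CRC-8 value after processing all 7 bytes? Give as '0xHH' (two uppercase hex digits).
After byte 1 (0x81): reg=0x22
After byte 2 (0xD9): reg=0xEF
After byte 3 (0xFC): reg=0x79
After byte 4 (0x9F): reg=0xBC
After byte 5 (0xC8): reg=0x4B
After byte 6 (0x7F): reg=0x8C
After byte 7 (0x14): reg=0xC1

Answer: 0xC1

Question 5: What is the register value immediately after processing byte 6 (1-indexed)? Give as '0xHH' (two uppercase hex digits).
Answer: 0x8C

Derivation:
After byte 1 (0x81): reg=0x22
After byte 2 (0xD9): reg=0xEF
After byte 3 (0xFC): reg=0x79
After byte 4 (0x9F): reg=0xBC
After byte 5 (0xC8): reg=0x4B
After byte 6 (0x7F): reg=0x8C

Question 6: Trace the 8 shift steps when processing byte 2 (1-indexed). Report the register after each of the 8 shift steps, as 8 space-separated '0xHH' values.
After byte 1 (0x81): reg=0x22
Register before byte 2: 0x22
After XOR with byte 0xD9: 0xFB

Answer: 0xF1 0xE5 0xCD 0x9D 0x3D 0x7A 0xF4 0xEF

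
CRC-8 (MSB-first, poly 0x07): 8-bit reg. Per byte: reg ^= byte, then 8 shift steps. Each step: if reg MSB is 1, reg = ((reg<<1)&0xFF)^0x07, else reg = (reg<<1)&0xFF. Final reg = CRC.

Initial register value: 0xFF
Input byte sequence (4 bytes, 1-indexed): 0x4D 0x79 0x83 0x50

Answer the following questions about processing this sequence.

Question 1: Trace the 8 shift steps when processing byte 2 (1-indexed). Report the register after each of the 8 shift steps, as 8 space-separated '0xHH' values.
After byte 1 (0x4D): reg=0x17
Register before byte 2: 0x17
After XOR with byte 0x79: 0x6E

Answer: 0xDC 0xBF 0x79 0xF2 0xE3 0xC1 0x85 0x0D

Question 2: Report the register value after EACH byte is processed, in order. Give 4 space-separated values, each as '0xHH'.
0x17 0x0D 0xA3 0xD7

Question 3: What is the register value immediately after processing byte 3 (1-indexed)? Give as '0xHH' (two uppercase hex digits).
Answer: 0xA3

Derivation:
After byte 1 (0x4D): reg=0x17
After byte 2 (0x79): reg=0x0D
After byte 3 (0x83): reg=0xA3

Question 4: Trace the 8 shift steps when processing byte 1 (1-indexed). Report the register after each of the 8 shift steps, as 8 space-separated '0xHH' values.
Answer: 0x63 0xC6 0x8B 0x11 0x22 0x44 0x88 0x17

Derivation:
Register before byte 1: 0xFF
After XOR with byte 0x4D: 0xB2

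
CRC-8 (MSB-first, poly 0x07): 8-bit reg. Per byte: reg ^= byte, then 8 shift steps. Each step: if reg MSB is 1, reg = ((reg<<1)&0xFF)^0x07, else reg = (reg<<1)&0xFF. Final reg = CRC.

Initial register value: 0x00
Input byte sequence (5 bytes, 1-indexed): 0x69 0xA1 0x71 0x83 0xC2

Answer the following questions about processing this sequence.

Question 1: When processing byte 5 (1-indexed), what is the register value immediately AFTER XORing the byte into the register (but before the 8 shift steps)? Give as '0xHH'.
Answer: 0x25

Derivation:
Register before byte 5: 0xE7
Byte 5: 0xC2
0xE7 XOR 0xC2 = 0x25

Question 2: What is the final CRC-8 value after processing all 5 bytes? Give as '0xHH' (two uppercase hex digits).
Answer: 0xFB

Derivation:
After byte 1 (0x69): reg=0x18
After byte 2 (0xA1): reg=0x26
After byte 3 (0x71): reg=0xA2
After byte 4 (0x83): reg=0xE7
After byte 5 (0xC2): reg=0xFB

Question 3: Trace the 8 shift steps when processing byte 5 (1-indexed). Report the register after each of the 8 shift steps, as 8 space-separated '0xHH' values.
After byte 1 (0x69): reg=0x18
After byte 2 (0xA1): reg=0x26
After byte 3 (0x71): reg=0xA2
After byte 4 (0x83): reg=0xE7
Register before byte 5: 0xE7
After XOR with byte 0xC2: 0x25

Answer: 0x4A 0x94 0x2F 0x5E 0xBC 0x7F 0xFE 0xFB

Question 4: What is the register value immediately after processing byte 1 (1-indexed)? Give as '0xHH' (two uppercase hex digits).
Answer: 0x18

Derivation:
After byte 1 (0x69): reg=0x18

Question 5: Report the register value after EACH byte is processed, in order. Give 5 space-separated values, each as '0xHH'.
0x18 0x26 0xA2 0xE7 0xFB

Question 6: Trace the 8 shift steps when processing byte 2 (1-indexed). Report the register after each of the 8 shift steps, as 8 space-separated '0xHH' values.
After byte 1 (0x69): reg=0x18
Register before byte 2: 0x18
After XOR with byte 0xA1: 0xB9

Answer: 0x75 0xEA 0xD3 0xA1 0x45 0x8A 0x13 0x26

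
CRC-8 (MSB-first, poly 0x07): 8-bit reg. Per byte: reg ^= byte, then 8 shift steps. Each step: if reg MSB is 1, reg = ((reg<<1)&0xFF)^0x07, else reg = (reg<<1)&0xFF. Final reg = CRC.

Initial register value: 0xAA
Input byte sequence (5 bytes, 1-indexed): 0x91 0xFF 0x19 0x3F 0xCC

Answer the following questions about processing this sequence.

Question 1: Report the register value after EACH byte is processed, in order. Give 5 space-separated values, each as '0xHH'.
0xA1 0x9D 0x95 0x5F 0xF0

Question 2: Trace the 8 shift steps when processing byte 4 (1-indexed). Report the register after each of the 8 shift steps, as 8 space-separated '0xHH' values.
Answer: 0x53 0xA6 0x4B 0x96 0x2B 0x56 0xAC 0x5F

Derivation:
After byte 1 (0x91): reg=0xA1
After byte 2 (0xFF): reg=0x9D
After byte 3 (0x19): reg=0x95
Register before byte 4: 0x95
After XOR with byte 0x3F: 0xAA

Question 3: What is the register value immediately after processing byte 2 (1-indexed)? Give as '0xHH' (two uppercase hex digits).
Answer: 0x9D

Derivation:
After byte 1 (0x91): reg=0xA1
After byte 2 (0xFF): reg=0x9D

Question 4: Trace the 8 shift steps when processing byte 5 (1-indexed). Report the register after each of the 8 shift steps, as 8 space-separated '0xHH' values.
After byte 1 (0x91): reg=0xA1
After byte 2 (0xFF): reg=0x9D
After byte 3 (0x19): reg=0x95
After byte 4 (0x3F): reg=0x5F
Register before byte 5: 0x5F
After XOR with byte 0xCC: 0x93

Answer: 0x21 0x42 0x84 0x0F 0x1E 0x3C 0x78 0xF0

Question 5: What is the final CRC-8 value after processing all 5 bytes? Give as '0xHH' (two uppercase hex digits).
Answer: 0xF0

Derivation:
After byte 1 (0x91): reg=0xA1
After byte 2 (0xFF): reg=0x9D
After byte 3 (0x19): reg=0x95
After byte 4 (0x3F): reg=0x5F
After byte 5 (0xCC): reg=0xF0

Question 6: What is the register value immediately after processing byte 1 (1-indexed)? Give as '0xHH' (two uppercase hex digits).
After byte 1 (0x91): reg=0xA1

Answer: 0xA1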